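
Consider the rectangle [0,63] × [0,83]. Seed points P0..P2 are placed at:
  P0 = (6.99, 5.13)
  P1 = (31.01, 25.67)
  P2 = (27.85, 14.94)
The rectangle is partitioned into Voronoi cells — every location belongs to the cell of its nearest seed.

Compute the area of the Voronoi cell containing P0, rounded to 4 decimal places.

1. box [0,63]×[0,83]: [(0, 0) (63, 0) (63, 83) (0, 83)]
2. ⊥bis P0·P1 via (19,15.4): [(0, 37.6191) (0, 0) (32.1689, 0)]  |A|=605.0815
3. ⊥bis P0·P2 via (17.42,10.035): [(9.883, 26.0616) (0, 37.6191) (0, 0) (22.1392, 0)]  |A|=474.3875
4. canonical 4-gon: [(9.883, 26.0616) (0, 37.6191) (0, 0) (22.1392, 0)]
5. shoelace: 474.3875

Area of P0's cell: 474.3875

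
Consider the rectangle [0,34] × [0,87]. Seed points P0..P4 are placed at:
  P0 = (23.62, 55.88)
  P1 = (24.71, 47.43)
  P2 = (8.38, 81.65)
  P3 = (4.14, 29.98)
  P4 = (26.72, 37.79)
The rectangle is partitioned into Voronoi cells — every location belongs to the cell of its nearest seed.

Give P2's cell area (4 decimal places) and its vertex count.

1. box [0,34]×[0,87]: [(0, 0) (34, 0) (34, 87) (0, 87)]
2. ⊥bis P2·P0 via (16,68.765): [(0, 59.3028) (34, 79.4099) (34, 87) (0, 87)]  |A|=599.8829
3. ⊥bis P2·P1 via (16.545,64.54): [(0, 59.3028) (34, 79.4099) (34, 87) (0, 87)]  |A|=599.8829
4. ⊥bis P2·P3 via (6.26,55.815): [(0, 59.3028) (34, 79.4099) (34, 87) (0, 87)]  |A|=599.8829
5. ⊥bis P2·P4 via (17.55,59.72): [(0, 59.3028) (34, 79.4099) (34, 87) (0, 87)]  |A|=599.8829
6. canonical 4-gon: [(0, 59.3028) (34, 79.4099) (34, 87) (0, 87)]
7. shoelace: 599.8829

Area of P2's cell: 599.8829 (4 vertices)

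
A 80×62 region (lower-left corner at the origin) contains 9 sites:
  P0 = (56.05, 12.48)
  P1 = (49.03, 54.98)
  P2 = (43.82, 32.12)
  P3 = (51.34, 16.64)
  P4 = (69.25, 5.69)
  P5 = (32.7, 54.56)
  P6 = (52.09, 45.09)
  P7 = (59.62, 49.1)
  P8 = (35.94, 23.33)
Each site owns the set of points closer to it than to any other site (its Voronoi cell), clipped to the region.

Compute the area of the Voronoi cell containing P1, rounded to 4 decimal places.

Area of P1's cell: 200.6096

1. box [0,80]×[0,62]: [(0, 0) (80, 0) (80, 62) (0, 62)]
2. ⊥bis P1·P0 via (52.54,33.73): [(0, 25.0516) (80, 38.2657) (80, 62) (0, 62)]  |A|=2427.305
3. ⊥bis P1·P2 via (46.425,43.55): [(0, 54.1307) (73.9764, 37.2708) (80, 38.2657) (80, 62) (0, 62)]  |A|=1351.7235
4. ⊥bis P1·P3 via (50.185,35.81): [(0, 54.1307) (73.9764, 37.2708) (80, 38.2657) (80, 62) (0, 62)]  |A|=1351.7235
5. ⊥bis P1·P4 via (59.14,30.335): [(0, 54.1307) (73.9764, 37.2708) (77.4432, 37.8434) (80, 38.8923) (80, 62) (0, 62)]  |A|=1350.9225
6. ⊥bis P1·P5 via (40.865,54.77): [(41.1225, 44.7585) (73.9764, 37.2708) (77.4432, 37.8434) (80, 38.8923) (80, 62) (40.679, 62)]  |A|=838.4352
7. ⊥bis P1·P6 via (50.56,50.035): [(41.0624, 47.0964) (80, 59.1438) (80, 62) (40.679, 62)]  |A|=348.618
8. ⊥bis P1·P7 via (54.325,52.04): [(41.0624, 47.0964) (53.7618, 51.0256) (59.8552, 62) (40.679, 62)]  |A|=200.6096
9. ⊥bis P1·P8 via (42.485,39.155): [(41.0624, 47.0964) (53.7618, 51.0256) (59.8552, 62) (40.679, 62)]  |A|=200.6096
10. canonical 4-gon: [(41.0624, 47.0964) (53.7618, 51.0256) (59.8552, 62) (40.679, 62)]
11. shoelace: 200.6096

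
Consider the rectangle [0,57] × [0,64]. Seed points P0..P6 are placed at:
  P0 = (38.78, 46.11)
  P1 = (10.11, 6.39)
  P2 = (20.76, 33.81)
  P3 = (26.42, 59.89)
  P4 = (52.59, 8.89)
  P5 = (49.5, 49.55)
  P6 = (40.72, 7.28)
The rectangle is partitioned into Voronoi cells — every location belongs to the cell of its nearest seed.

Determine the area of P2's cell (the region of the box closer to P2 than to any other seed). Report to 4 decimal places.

1. box [0,57]×[0,64]: [(0, 0) (57, 0) (57, 64) (0, 64)]
2. ⊥bis P2·P0 via (29.77,39.96): [(0, 0) (57, 0) (57, 0.0669) (13.3609, 64) (0, 64)]  |A|=2253.0094
3. ⊥bis P2·P1 via (15.435,20.1): [(0, 26.095) (53.3877, 5.3591) (13.3609, 64) (0, 64)]  |A|=1403.579
4. ⊥bis P2·P3 via (23.59,46.85): [(0, 51.9696) (0, 26.095) (53.3877, 5.3591) (25.3239, 46.4737)]  |A|=1134.1672
5. ⊥bis P2·P4 via (36.675,21.35): [(0, 51.9696) (0, 26.095) (30.9719, 14.0654) (39.7723, 25.3062) (25.3239, 46.4737)]  |A|=969.8715
6. ⊥bis P2·P5 via (35.13,41.68): [(0, 51.9696) (0, 26.095) (30.9719, 14.0654) (39.7723, 25.3062) (25.3239, 46.4737)]  |A|=969.8715
7. ⊥bis P2·P6 via (30.74,20.545): [(0, 51.9696) (0, 26.095) (25.1389, 16.331) (38.8549, 26.6503) (25.3239, 46.4737)]  |A|=913.1678
8. canonical 5-gon: [(0, 51.9696) (0, 26.095) (25.1389, 16.331) (38.8549, 26.6503) (25.3239, 46.4737)]
9. shoelace: 913.1678

Area of P2's cell: 913.1678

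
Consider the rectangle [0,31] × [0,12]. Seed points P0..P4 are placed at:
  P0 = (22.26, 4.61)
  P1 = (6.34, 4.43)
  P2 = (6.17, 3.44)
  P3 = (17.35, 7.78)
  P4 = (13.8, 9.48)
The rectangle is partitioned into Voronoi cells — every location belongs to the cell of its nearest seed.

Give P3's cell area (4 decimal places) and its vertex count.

Area of P3's cell: 60.7713 (6 vertices)

1. box [0,31]×[0,12]: [(0, 0) (31, 0) (31, 12) (0, 12)]
2. ⊥bis P3·P0 via (19.805,6.195): [(0, 0) (15.8054, 0) (23.5528, 12) (0, 12)]  |A|=236.1492
3. ⊥bis P3·P1 via (11.845,6.105): [(13.7026, 0) (15.8054, 0) (23.5528, 12) (10.0513, 12)]  |A|=93.6259
4. ⊥bis P3·P2 via (11.76,5.61): [(12.8498, 2.8026) (13.9378, 0) (15.8054, 0) (23.5528, 12) (10.0513, 12)]  |A|=93.2963
5. ⊥bis P3·P4 via (15.575,8.63): [(12.8244, 2.8861) (12.8498, 2.8026) (13.9378, 0) (15.8054, 0) (23.5528, 12) (17.1888, 12)]  |A|=60.7713
6. canonical 6-gon: [(12.8244, 2.8861) (12.8498, 2.8026) (13.9378, 0) (15.8054, 0) (23.5528, 12) (17.1888, 12)]
7. shoelace: 60.7713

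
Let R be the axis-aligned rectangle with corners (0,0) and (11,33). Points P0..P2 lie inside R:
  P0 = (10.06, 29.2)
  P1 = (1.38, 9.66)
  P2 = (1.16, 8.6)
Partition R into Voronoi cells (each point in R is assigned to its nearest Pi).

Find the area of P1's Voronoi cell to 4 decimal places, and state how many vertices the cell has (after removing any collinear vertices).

1. box [0,11]×[0,33]: [(0, 0) (11, 0) (11, 33) (0, 33)]
2. ⊥bis P1·P0 via (5.72,19.43): [(0, 21.9709) (0, 0) (11, 0) (11, 17.0845)]  |A|=214.805
3. ⊥bis P1·P2 via (1.27,9.13): [(0, 21.9709) (0, 9.3936) (11, 7.1106) (11, 17.0845)]  |A|=124.0322
4. canonical 4-gon: [(0, 21.9709) (0, 9.3936) (11, 7.1106) (11, 17.0845)]
5. shoelace: 124.0322

Area of P1's cell: 124.0322 (4 vertices)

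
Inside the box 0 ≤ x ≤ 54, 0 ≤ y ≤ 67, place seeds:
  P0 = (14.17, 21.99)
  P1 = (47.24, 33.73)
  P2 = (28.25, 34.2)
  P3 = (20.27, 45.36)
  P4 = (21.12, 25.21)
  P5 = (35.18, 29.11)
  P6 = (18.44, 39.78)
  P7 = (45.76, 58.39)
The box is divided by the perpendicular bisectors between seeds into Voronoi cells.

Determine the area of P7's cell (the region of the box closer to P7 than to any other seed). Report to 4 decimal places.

Area of P7's cell: 488.8611

1. box [0,54]×[0,67]: [(0, 0) (54, 0) (54, 67) (0, 67)]
2. ⊥bis P7·P0 via (29.965,40.19): [(0, 66.1953) (54, 19.3311) (54, 67) (0, 67)]  |A|=1308.7874
3. ⊥bis P7·P1 via (46.5,46.06): [(0, 66.1953) (24.7082, 44.7521) (54, 46.5101) (54, 67) (0, 67)]  |A|=910.7257
4. ⊥bis P7·P2 via (37.005,46.295): [(38.0318, 45.5518) (54, 46.5101) (54, 67) (8.4011, 67)]  |A|=652.6012
5. ⊥bis P7·P3 via (33.015,51.875): [(35.1992, 47.6021) (38.0318, 45.5518) (54, 46.5101) (54, 67) (25.2834, 67)]  |A|=488.8611
6. ⊥bis P7·P4 via (33.44,41.8): [(35.1992, 47.6021) (38.0318, 45.5518) (54, 46.5101) (54, 67) (25.2834, 67)]  |A|=488.8611
7. ⊥bis P7·P5 via (40.47,43.75): [(35.1992, 47.6021) (38.0318, 45.5518) (54, 46.5101) (54, 67) (25.2834, 67)]  |A|=488.8611
8. ⊥bis P7·P6 via (32.1,49.085): [(35.1992, 47.6021) (38.0318, 45.5518) (54, 46.5101) (54, 67) (25.2834, 67)]  |A|=488.8611
9. canonical 5-gon: [(35.1992, 47.6021) (38.0318, 45.5518) (54, 46.5101) (54, 67) (25.2834, 67)]
10. shoelace: 488.8611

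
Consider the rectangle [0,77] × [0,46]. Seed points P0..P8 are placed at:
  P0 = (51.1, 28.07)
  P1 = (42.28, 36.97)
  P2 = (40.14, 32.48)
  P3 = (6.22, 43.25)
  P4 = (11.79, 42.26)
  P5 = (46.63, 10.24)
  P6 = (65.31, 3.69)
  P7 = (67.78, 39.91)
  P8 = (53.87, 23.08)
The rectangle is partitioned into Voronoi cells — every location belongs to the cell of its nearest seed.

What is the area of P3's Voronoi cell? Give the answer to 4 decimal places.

1. box [0,77]×[0,46]: [(0, 0) (77, 0) (77, 46) (0, 46)]
2. ⊥bis P3·P0 via (28.66,35.66): [(0, 0) (16.5985, 0) (32.1574, 46) (0, 46)]  |A|=1121.3853
3. ⊥bis P3·P1 via (24.25,40.11): [(0, 0) (16.5985, 0) (17.9717, 4.0599) (25.2758, 46) (0, 46)]  |A|=977.078
4. ⊥bis P3·P2 via (23.18,37.865): [(0, 0) (11.1574, 0) (24.6839, 42.6016) (25.2758, 46) (0, 46)]  |A|=848.3408
5. ⊥bis P3·P4 via (9.005,42.755): [(0, 0) (1.4058, 0) (9.5818, 46) (0, 46)]  |A|=252.7143
6. ⊥bis P3·P5 via (26.425,26.745): [(0, 0) (1.4058, 0) (9.5818, 46) (0, 46)]  |A|=252.7143
7. ⊥bis P3·P6 via (35.765,23.47): [(0, 0) (1.4058, 0) (9.5818, 46) (0, 46)]  |A|=252.7143
8. ⊥bis P3·P7 via (37,41.58): [(0, 0) (1.4058, 0) (9.5818, 46) (0, 46)]  |A|=252.7143
9. ⊥bis P3·P8 via (30.045,33.165): [(0, 0) (1.4058, 0) (9.5818, 46) (0, 46)]  |A|=252.7143
10. canonical 4-gon: [(0, 0) (1.4058, 0) (9.5818, 46) (0, 46)]
11. shoelace: 252.7143

Area of P3's cell: 252.7143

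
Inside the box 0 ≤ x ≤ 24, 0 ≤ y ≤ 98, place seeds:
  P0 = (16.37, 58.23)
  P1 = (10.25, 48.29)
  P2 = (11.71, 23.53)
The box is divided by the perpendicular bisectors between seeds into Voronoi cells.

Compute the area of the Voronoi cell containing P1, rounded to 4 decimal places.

1. box [0,24]×[0,98]: [(0, 0) (24, 0) (24, 98) (0, 98)]
2. ⊥bis P1·P0 via (13.31,53.26): [(0, 61.4549) (0, 0) (24, 0) (24, 46.6782)]  |A|=1297.5974
3. ⊥bis P1·P2 via (10.98,35.91): [(0, 61.4549) (0, 35.2626) (24, 36.6777) (24, 46.6782)]  |A|=434.3139
4. canonical 4-gon: [(0, 61.4549) (0, 35.2626) (24, 36.6777) (24, 46.6782)]
5. shoelace: 434.3139

Area of P1's cell: 434.3139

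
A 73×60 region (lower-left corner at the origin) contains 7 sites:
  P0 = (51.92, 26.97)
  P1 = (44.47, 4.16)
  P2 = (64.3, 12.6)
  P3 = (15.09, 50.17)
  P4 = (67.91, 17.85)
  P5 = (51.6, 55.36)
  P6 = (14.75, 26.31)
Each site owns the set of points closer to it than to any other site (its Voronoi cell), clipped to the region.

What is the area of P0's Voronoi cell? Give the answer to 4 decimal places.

1. box [0,73]×[0,60]: [(0, 0) (73, 0) (73, 60) (0, 60)]
2. ⊥bis P0·P1 via (48.195,15.565): [(0, 31.306) (73, 7.4634) (73, 60) (0, 60)]  |A|=2964.9156
3. ⊥bis P0·P2 via (58.11,19.785): [(0, 31.306) (51.8326, 14.3769) (73, 32.613) (73, 60) (0, 60)]  |A|=2698.7401
4. ⊥bis P0·P3 via (33.505,38.57): [(23.993, 23.4697) (51.8326, 14.3769) (73, 32.613) (73, 60) (47.0042, 60)]  |A|=1495.9732
5. ⊥bis P0·P4 via (59.915,22.41): [(23.993, 23.4697) (51.8326, 14.3769) (58.7152, 20.3064) (73, 45.3518) (73, 60) (47.0042, 60)]  |A|=1404.9874
6. ⊥bis P0·P5 via (51.76,41.165): [(35.0208, 40.9763) (23.993, 23.4697) (51.8326, 14.3769) (58.7152, 20.3064) (70.734, 41.3789)]  |A|=809.0691
7. ⊥bis P0·P6 via (33.335,26.64): [(35.0208, 40.9763) (33.1336, 37.9805) (33.4461, 20.3821) (51.8326, 14.3769) (58.7152, 20.3064) (70.734, 41.3789)]  |A|=726.3718
8. canonical 6-gon: [(35.0208, 40.9763) (33.1336, 37.9805) (33.4461, 20.3821) (51.8326, 14.3769) (58.7152, 20.3064) (70.734, 41.3789)]
9. shoelace: 726.3718

Area of P0's cell: 726.3718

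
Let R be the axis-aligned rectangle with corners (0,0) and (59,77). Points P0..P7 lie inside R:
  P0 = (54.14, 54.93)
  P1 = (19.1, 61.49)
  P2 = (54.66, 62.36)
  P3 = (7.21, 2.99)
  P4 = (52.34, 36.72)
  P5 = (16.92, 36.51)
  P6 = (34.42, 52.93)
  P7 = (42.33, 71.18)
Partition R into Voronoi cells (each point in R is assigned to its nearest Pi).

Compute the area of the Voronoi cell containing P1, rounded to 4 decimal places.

Area of P1's cell: 758.0660

1. box [0,59]×[0,77]: [(0, 0) (59, 0) (59, 77) (0, 77)]
2. ⊥bis P1·P0 via (36.62,58.21): [(0, 0) (25.7222, 0) (40.1378, 77) (0, 77)]  |A|=2535.61
3. ⊥bis P1·P2 via (36.88,61.925): [(0, 0) (25.7222, 0) (36.9303, 59.8676) (36.5112, 77) (0, 77)]  |A|=2504.544
4. ⊥bis P1·P3 via (13.155,32.24): [(0, 34.9137) (31.0761, 28.5976) (36.9303, 59.8676) (36.5112, 77) (0, 77)]  |A|=1594.2557
5. ⊥bis P1·P4 via (35.72,49.105): [(0, 34.9137) (21.8374, 30.4753) (34.6454, 47.663) (36.9303, 59.8676) (36.5112, 77) (0, 77)]  |A|=1502.8345
6. ⊥bis P1·P5 via (18.01,49): [(0, 50.5717) (34.5651, 47.5552) (34.6454, 47.663) (36.9303, 59.8676) (36.5112, 77) (0, 77)]  |A|=1017.488
7. ⊥bis P1·P6 via (26.76,57.21): [(0, 50.5717) (21.9791, 48.6536) (36.566, 74.76) (36.5112, 77) (0, 77)]  |A|=824.9683
8. ⊥bis P1·P7 via (30.715,66.335): [(0, 50.5717) (21.9791, 48.6536) (31.2038, 65.1632) (26.2663, 77) (0, 77)]  |A|=758.066
9. canonical 5-gon: [(0, 50.5717) (21.9791, 48.6536) (31.2038, 65.1632) (26.2663, 77) (0, 77)]
10. shoelace: 758.066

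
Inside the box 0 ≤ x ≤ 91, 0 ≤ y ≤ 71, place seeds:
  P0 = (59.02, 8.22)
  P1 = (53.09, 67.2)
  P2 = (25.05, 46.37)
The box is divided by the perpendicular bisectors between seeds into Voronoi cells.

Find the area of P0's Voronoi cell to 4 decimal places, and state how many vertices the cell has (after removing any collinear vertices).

Area of P0's cell: 2264.9889 (4 vertices)

1. box [0,91]×[0,71]: [(0, 0) (91, 0) (91, 71) (0, 71)]
2. ⊥bis P0·P1 via (56.055,37.71): [(0, 32.0741) (0, 0) (91, 0) (91, 41.2235)]  |A|=3335.0384
3. ⊥bis P0·P2 via (42.035,27.295): [(53.4358, 37.4467) (11.3814, 0) (91, 0) (91, 41.2235)]  |A|=2264.9889
4. canonical 4-gon: [(53.4358, 37.4467) (11.3814, 0) (91, 0) (91, 41.2235)]
5. shoelace: 2264.9889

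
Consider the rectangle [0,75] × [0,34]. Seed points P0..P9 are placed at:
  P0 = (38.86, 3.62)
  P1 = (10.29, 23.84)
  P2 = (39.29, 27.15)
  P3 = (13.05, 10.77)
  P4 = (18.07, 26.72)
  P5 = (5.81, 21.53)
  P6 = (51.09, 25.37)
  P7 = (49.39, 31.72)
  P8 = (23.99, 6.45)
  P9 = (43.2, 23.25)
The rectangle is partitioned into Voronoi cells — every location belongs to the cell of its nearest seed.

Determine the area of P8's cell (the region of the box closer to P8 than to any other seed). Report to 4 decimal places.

1. box [0,75]×[0,34]: [(0, 0) (75, 0) (75, 34) (0, 34)]
2. ⊥bis P8·P0 via (31.425,5.035): [(0, 0) (30.4668, 0) (36.9375, 34) (0, 34)]  |A|=1145.8725
3. ⊥bis P8·P1 via (17.14,15.145): [(0, 1.642) (0, 0) (30.4668, 0) (36.208, 30.167)]  |A|=489.2706
4. ⊥bis P8·P2 via (31.64,16.8): [(25.2427, 21.5284) (0, 1.642) (0, 0) (30.4668, 0) (33.4145, 15.4884)]  |A|=420.8598
5. ⊥bis P8·P3 via (18.52,8.61): [(25.2427, 21.5284) (22.889, 19.6741) (15.1201, 0) (30.4668, 0) (33.4145, 15.4884)]  |A|=253.3313
6. ⊥bis P8·P4 via (21.03,16.585): [(28.8435, 18.867) (21.7525, 16.796) (15.1201, 0) (30.4668, 0) (33.4145, 15.4884)]  |A|=237.8333
7. ⊥bis P8·P5 via (14.9,13.99): [(28.8435, 18.867) (21.7525, 16.796) (15.1201, 0) (30.4668, 0) (33.4145, 15.4884)]  |A|=237.8333
8. ⊥bis P8·P6 via (37.54,15.91): [(28.8435, 18.867) (21.7525, 16.796) (15.1201, 0) (30.4668, 0) (33.4145, 15.4884)]  |A|=237.8333
9. ⊥bis P8·P7 via (36.69,19.085): [(28.8435, 18.867) (21.7525, 16.796) (15.1201, 0) (30.4668, 0) (33.4145, 15.4884)]  |A|=237.8333
10. ⊥bis P8·P9 via (33.595,14.85): [(32.346, 16.2782) (28.8435, 18.867) (21.7525, 16.796) (15.1201, 0) (30.4668, 0) (33.3469, 15.1337)]  |A|=237.6171
11. canonical 6-gon: [(32.346, 16.2782) (28.8435, 18.867) (21.7525, 16.796) (15.1201, 0) (30.4668, 0) (33.3469, 15.1337)]
12. shoelace: 237.6171

Area of P8's cell: 237.6171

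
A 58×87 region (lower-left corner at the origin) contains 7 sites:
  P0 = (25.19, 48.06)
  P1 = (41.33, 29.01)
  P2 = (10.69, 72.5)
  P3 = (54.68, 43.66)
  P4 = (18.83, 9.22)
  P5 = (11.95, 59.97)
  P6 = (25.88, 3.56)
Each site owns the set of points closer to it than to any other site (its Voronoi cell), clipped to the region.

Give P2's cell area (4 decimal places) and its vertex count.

Area of P2's cell: 871.6360 (5 vertices)

1. box [0,58]×[0,87]: [(0, 0) (58, 0) (58, 87) (0, 87)]
2. ⊥bis P2·P0 via (17.94,60.28): [(0, 49.6364) (58, 84.0472) (58, 87) (0, 87)]  |A|=1169.1765
3. ⊥bis P2·P1 via (26.01,50.755): [(0, 49.6364) (58, 84.0472) (58, 87) (0, 87)]  |A|=1169.1765
4. ⊥bis P2·P3 via (32.685,58.08): [(0, 49.6364) (44.4316, 75.9972) (51.6451, 87) (0, 87)]  |A|=1114.1828
5. ⊥bis P2·P4 via (14.76,40.86): [(0, 49.6364) (44.4316, 75.9972) (51.6451, 87) (0, 87)]  |A|=1114.1828
6. ⊥bis P2·P5 via (11.32,66.235): [(0, 65.0967) (31.3767, 68.2519) (44.4316, 75.9972) (51.6451, 87) (0, 87)]  |A|=871.636
7. ⊥bis P2·P6 via (18.285,38.03): [(0, 65.0967) (31.3767, 68.2519) (44.4316, 75.9972) (51.6451, 87) (0, 87)]  |A|=871.636
8. canonical 5-gon: [(0, 65.0967) (31.3767, 68.2519) (44.4316, 75.9972) (51.6451, 87) (0, 87)]
9. shoelace: 871.636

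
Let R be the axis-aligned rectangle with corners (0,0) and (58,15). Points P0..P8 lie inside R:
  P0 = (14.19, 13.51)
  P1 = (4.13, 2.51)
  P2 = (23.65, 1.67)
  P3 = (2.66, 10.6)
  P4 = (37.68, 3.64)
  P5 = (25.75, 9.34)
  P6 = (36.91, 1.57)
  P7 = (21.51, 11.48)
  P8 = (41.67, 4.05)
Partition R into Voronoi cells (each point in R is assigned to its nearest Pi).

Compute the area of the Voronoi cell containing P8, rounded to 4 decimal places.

Area of P8's cell: 279.9495

1. box [0,58]×[0,15]: [(0, 0) (58, 0) (58, 15) (0, 15)]
2. ⊥bis P8·P0 via (27.93,8.78): [(24.9075, 0) (58, 0) (58, 15) (30.0712, 15)]  |A|=457.6596
3. ⊥bis P8·P1 via (22.9,3.28): [(24.9075, 0) (58, 0) (58, 15) (30.0712, 15)]  |A|=457.6596
4. ⊥bis P8·P2 via (32.66,2.86): [(33.0377, 0) (58, 0) (58, 15) (31.0566, 15)]  |A|=389.2925
5. ⊥bis P8·P3 via (22.165,7.325): [(33.0377, 0) (58, 0) (58, 15) (31.0566, 15)]  |A|=389.2925
6. ⊥bis P8·P4 via (39.675,3.845): [(40.0701, 0) (58, 0) (58, 15) (38.5287, 15)]  |A|=280.5086
7. ⊥bis P8·P5 via (33.71,6.695): [(40.0701, 0) (58, 0) (58, 15) (38.5287, 15)]  |A|=280.5086
8. ⊥bis P8·P6 via (39.29,2.81): [(39.9021, 1.6352) (40.754, 0) (58, 0) (58, 15) (38.5287, 15)]  |A|=279.9495
9. ⊥bis P8·P7 via (31.59,7.765): [(39.9021, 1.6352) (40.754, 0) (58, 0) (58, 15) (38.5287, 15)]  |A|=279.9495
10. canonical 5-gon: [(39.9021, 1.6352) (40.754, 0) (58, 0) (58, 15) (38.5287, 15)]
11. shoelace: 279.9495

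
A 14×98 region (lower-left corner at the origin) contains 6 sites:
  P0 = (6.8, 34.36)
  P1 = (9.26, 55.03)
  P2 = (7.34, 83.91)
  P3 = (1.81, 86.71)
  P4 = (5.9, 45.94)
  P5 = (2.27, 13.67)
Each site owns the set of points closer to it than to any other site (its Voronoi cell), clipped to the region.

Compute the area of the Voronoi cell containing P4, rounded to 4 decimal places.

1. box [0,14]×[0,98]: [(0, 0) (14, 0) (14, 98) (0, 98)]
2. ⊥bis P4·P0 via (6.35,40.15): [(0, 39.6565) (14, 40.7446) (14, 98) (0, 98)]  |A|=809.1927
3. ⊥bis P4·P1 via (7.58,50.485): [(0, 53.2868) (0, 39.6565) (14, 40.7446) (14, 48.1119)]  |A|=146.9842
4. ⊥bis P4·P2 via (6.62,64.925): [(0, 53.2868) (0, 39.6565) (14, 40.7446) (14, 48.1119)]  |A|=146.9842
5. ⊥bis P4·P3 via (3.855,66.325): [(0, 53.2868) (0, 39.6565) (14, 40.7446) (14, 48.1119)]  |A|=146.9842
6. ⊥bis P4·P5 via (4.085,29.805): [(0, 53.2868) (0, 39.6565) (14, 40.7446) (14, 48.1119)]  |A|=146.9842
7. canonical 4-gon: [(0, 53.2868) (0, 39.6565) (14, 40.7446) (14, 48.1119)]
8. shoelace: 146.9842

Area of P4's cell: 146.9842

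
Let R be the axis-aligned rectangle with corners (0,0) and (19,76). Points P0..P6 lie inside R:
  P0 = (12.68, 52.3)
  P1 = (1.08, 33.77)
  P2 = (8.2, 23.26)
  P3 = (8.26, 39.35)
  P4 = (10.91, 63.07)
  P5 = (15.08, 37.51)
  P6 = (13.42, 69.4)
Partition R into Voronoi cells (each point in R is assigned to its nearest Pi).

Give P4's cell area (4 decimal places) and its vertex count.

1. box [0,19]×[0,76]: [(0, 0) (19, 0) (19, 76) (0, 76)]
2. ⊥bis P4·P0 via (11.795,57.685): [(0, 55.7465) (19, 58.8691) (19, 76) (0, 76)]  |A|=355.1513
3. ⊥bis P4·P1 via (5.995,48.42): [(0, 55.7465) (19, 58.8691) (19, 76) (0, 76)]  |A|=355.1513
4. ⊥bis P4·P2 via (9.555,43.165): [(0, 55.7465) (19, 58.8691) (19, 76) (0, 76)]  |A|=355.1513
5. ⊥bis P4·P3 via (9.585,51.21): [(0, 55.7465) (19, 58.8691) (19, 76) (0, 76)]  |A|=355.1513
6. ⊥bis P4·P5 via (12.995,50.29): [(0, 55.7465) (19, 58.8691) (19, 76) (0, 76)]  |A|=355.1513
7. ⊥bis P4·P6 via (12.165,66.235): [(0, 71.0587) (0, 55.7465) (19, 58.8691) (19, 63.5248)]  |A|=189.6943
8. canonical 4-gon: [(0, 71.0587) (0, 55.7465) (19, 58.8691) (19, 63.5248)]
9. shoelace: 189.6943

Area of P4's cell: 189.6943 (4 vertices)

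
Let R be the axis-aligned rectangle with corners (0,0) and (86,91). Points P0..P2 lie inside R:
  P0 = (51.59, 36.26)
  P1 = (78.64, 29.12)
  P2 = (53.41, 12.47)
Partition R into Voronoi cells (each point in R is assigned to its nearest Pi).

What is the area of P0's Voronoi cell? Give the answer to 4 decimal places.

1. box [0,86]×[0,91]: [(0, 0) (86, 0) (86, 91) (0, 91)]
2. ⊥bis P0·P1 via (65.115,32.69): [(0, 0) (56.4863, 0) (80.5063, 91) (0, 91)]  |A|=6233.1607
3. ⊥bis P0·P2 via (52.5,24.365): [(0, 20.3486) (63.1323, 25.1784) (80.5063, 91) (0, 91)]  |A|=4879.7167
4. canonical 4-gon: [(0, 20.3486) (63.1323, 25.1784) (80.5063, 91) (0, 91)]
5. shoelace: 4879.7167

Area of P0's cell: 4879.7167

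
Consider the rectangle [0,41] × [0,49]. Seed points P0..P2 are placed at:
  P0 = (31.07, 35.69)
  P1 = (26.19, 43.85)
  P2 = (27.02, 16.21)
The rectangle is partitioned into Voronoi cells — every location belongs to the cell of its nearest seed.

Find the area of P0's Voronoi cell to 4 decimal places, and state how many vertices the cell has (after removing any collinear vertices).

1. box [0,41]×[0,49]: [(0, 0) (41, 0) (41, 49) (0, 49)]
2. ⊥bis P0·P1 via (28.63,39.77): [(0, 22.6481) (0, 0) (41, 0) (41, 47.1677)]  |A|=1431.2256
3. ⊥bis P0·P2 via (29.045,25.95): [(11.5895, 29.5791) (41, 23.4645) (41, 47.1677)]  |A|=348.5626
4. canonical 3-gon: [(11.5895, 29.5791) (41, 23.4645) (41, 47.1677)]
5. shoelace: 348.5626

Area of P0's cell: 348.5626 (3 vertices)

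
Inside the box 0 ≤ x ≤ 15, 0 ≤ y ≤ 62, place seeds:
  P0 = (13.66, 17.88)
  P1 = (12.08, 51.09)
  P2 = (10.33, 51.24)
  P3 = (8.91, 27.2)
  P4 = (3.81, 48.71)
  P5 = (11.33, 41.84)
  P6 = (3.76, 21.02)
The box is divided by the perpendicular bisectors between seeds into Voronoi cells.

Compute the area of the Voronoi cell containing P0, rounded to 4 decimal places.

Area of P0's cell: 202.9995

1. box [0,15]×[0,62]: [(0, 0) (15, 0) (15, 62) (0, 62)]
2. ⊥bis P0·P1 via (12.87,34.485): [(0, 33.8727) (0, 0) (15, 0) (15, 34.5863)]  |A|=513.4428
3. ⊥bis P0·P2 via (11.995,34.56): [(9.7626, 34.3372) (0, 33.3627) (0, 0) (15, 0) (15, 34.5863)]  |A|=510.9531
4. ⊥bis P0·P3 via (11.285,22.54): [(0, 16.7885) (0, 0) (15, 0) (15, 24.4334)]  |A|=309.1642
5. ⊥bis P0·P4 via (8.735,33.295): [(0, 16.7885) (0, 0) (15, 0) (15, 24.4334)]  |A|=309.1642
6. ⊥bis P0·P5 via (12.495,29.86): [(0, 16.7885) (0, 0) (15, 0) (15, 24.4334)]  |A|=309.1642
7. ⊥bis P0·P6 via (8.71,19.45): [(9.3825, 21.5704) (2.541, 0) (15, 0) (15, 24.4334)]  |A|=202.9995
8. canonical 4-gon: [(9.3825, 21.5704) (2.541, 0) (15, 0) (15, 24.4334)]
9. shoelace: 202.9995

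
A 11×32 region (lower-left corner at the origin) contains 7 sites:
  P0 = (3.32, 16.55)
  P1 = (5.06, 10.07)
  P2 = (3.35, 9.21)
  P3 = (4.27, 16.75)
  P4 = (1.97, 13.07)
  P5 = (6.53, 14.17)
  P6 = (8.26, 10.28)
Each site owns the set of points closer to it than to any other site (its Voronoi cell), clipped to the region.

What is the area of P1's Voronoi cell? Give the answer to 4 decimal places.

Area of P1's cell: 14.5116

1. box [0,11]×[0,32]: [(0, 0) (11, 0) (11, 32) (0, 32)]
2. ⊥bis P1·P0 via (4.19,13.31): [(0, 12.1849) (0, 0) (11, 0) (11, 15.1386)]  |A|=150.2794
3. ⊥bis P1·P2 via (4.205,9.64): [(2.5771, 12.8769) (9.0532, 0) (11, 0) (11, 15.1386)]  |A|=76.2901
4. ⊥bis P1·P3 via (4.665,13.41): [(4.4817, 13.3883) (2.5771, 12.8769) (9.0532, 0) (11, 0) (11, 14.1592)]  |A|=73.098
5. ⊥bis P1·P4 via (3.515,11.57): [(5.384, 13.495) (3.3301, 11.3796) (9.0532, 0) (11, 0) (11, 14.1592)]  |A|=70.6348
6. ⊥bis P1·P5 via (5.795,12.12): [(4.4998, 12.5844) (3.3301, 11.3796) (9.0532, 0) (11, 0) (11, 10.2538)]  |A|=55.6784
7. ⊥bis P1·P6 via (6.66,10.175): [(6.5501, 11.8493) (4.4998, 12.5844) (3.3301, 11.3796) (7.0688, 3.9457)]  |A|=14.5116
8. canonical 4-gon: [(6.5501, 11.8493) (4.4998, 12.5844) (3.3301, 11.3796) (7.0688, 3.9457)]
9. shoelace: 14.5116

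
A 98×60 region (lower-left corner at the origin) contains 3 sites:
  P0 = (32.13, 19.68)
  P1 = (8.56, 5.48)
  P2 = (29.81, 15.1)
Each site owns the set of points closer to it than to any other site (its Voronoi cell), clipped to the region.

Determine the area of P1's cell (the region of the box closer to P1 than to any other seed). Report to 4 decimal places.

1. box [0,98]×[0,60]: [(0, 0) (98, 0) (98, 60) (0, 60)]
2. ⊥bis P1·P0 via (20.345,12.58): [(0, 46.3498) (0, 0) (27.924, 0)]  |A|=647.1354
3. ⊥bis P1·P2 via (19.185,10.29): [(11.5077, 27.2486) (0, 46.3498) (0, 0) (23.8433, 0)]  |A|=591.5399
4. canonical 4-gon: [(11.5077, 27.2486) (0, 46.3498) (0, 0) (23.8433, 0)]
5. shoelace: 591.5399

Area of P1's cell: 591.5399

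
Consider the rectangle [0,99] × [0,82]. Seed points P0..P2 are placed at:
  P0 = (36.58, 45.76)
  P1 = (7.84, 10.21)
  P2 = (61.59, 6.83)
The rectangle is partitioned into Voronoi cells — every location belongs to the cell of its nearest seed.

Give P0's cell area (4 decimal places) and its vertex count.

1. box [0,99]×[0,82]: [(0, 0) (99, 0) (99, 82) (0, 82)]
2. ⊥bis P0·P1 via (22.21,27.985): [(0, 45.9404) (56.8261, 0) (99, 0) (99, 82) (0, 82)]  |A|=6812.6923
3. ⊥bis P0·P2 via (49.085,26.295): [(0, 45.9404) (35.2748, 17.4229) (99, 58.3622) (99, 82) (0, 82)]  |A|=4585.7286
4. canonical 5-gon: [(0, 45.9404) (35.2748, 17.4229) (99, 58.3622) (99, 82) (0, 82)]
5. shoelace: 4585.7286

Area of P0's cell: 4585.7286 (5 vertices)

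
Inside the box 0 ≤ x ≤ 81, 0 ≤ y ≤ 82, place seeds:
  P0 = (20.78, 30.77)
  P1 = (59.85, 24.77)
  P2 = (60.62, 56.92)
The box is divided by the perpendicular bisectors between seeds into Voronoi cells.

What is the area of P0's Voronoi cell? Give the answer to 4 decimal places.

1. box [0,81]×[0,82]: [(0, 0) (81, 0) (81, 82) (0, 82)]
2. ⊥bis P0·P1 via (40.315,27.77): [(0, 0) (36.0503, 0) (48.6431, 82) (0, 82)]  |A|=3472.4325
3. ⊥bis P0·P2 via (40.7,43.845): [(0, 0) (36.0503, 0) (42.3886, 41.2724) (15.656, 82) (0, 82)]  |A|=2800.6895
4. canonical 5-gon: [(0, 0) (36.0503, 0) (42.3886, 41.2724) (15.656, 82) (0, 82)]
5. shoelace: 2800.6895

Area of P0's cell: 2800.6895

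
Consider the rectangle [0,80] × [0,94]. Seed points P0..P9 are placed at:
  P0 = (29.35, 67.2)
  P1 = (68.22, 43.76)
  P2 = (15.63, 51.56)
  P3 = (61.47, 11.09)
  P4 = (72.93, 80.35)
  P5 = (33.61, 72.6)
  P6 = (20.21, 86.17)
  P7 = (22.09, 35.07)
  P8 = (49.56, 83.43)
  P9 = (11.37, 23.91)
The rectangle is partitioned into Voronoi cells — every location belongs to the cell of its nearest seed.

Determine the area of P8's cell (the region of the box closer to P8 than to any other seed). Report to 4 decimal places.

1. box [0,80]×[0,94]: [(0, 0) (80, 0) (80, 94) (0, 94)]
2. ⊥bis P8·P0 via (39.455,75.315): [(80, 24.8274) (80, 94) (24.4497, 94)]  |A|=1921.2813
3. ⊥bis P8·P1 via (58.89,63.595): [(51.615, 60.173) (80, 73.5247) (80, 94) (24.4497, 94)]  |A|=1230.1449
4. ⊥bis P8·P2 via (32.595,67.495): [(51.615, 60.173) (80, 73.5247) (80, 94) (24.4497, 94)]  |A|=1230.1449
5. ⊥bis P8·P3 via (55.515,47.26): [(51.615, 60.173) (80, 73.5247) (80, 94) (24.4497, 94)]  |A|=1230.1449
6. ⊥bis P8·P4 via (61.245,81.89): [(51.615, 60.173) (58.8301, 63.5668) (62.841, 94) (24.4497, 94)]  |A|=752.3146
7. ⊥bis P8·P5 via (41.585,78.015): [(53.195, 60.9162) (58.8301, 63.5668) (62.841, 94) (30.7312, 94)]  |A|=611.5881
8. ⊥bis P8·P6 via (34.885,84.8): [(35.138, 87.5099) (53.195, 60.9162) (58.8301, 63.5668) (62.841, 94) (35.7439, 94)]  |A|=595.3218
9. ⊥bis P8·P7 via (35.825,59.25): [(35.138, 87.5099) (53.195, 60.9162) (58.8301, 63.5668) (62.841, 94) (35.7439, 94)]  |A|=595.3218
10. ⊥bis P8·P9 via (30.465,53.67): [(35.138, 87.5099) (53.195, 60.9162) (58.8301, 63.5668) (62.841, 94) (35.7439, 94)]  |A|=595.3218
11. canonical 5-gon: [(35.138, 87.5099) (53.195, 60.9162) (58.8301, 63.5668) (62.841, 94) (35.7439, 94)]
12. shoelace: 595.3218

Area of P8's cell: 595.3218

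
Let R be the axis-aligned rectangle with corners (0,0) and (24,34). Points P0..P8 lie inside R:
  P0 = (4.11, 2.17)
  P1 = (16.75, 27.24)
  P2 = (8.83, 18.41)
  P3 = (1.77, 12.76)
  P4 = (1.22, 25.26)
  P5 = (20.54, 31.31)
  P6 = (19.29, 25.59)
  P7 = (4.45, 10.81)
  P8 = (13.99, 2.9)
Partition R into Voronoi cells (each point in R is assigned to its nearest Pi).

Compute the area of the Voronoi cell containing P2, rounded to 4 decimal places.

1. box [0,24]×[0,34]: [(0, 0) (24, 0) (24, 34) (0, 34)]
2. ⊥bis P2·P0 via (6.47,10.29): [(0, 12.1704) (24, 5.1951) (24, 34) (0, 34)]  |A|=607.6138
3. ⊥bis P2·P1 via (12.79,22.825): [(0, 12.1704) (24, 5.1951) (24, 12.7703) (0.331, 34) (0, 34)]  |A|=356.3707
4. ⊥bis P2·P3 via (5.3,15.585): [(0, 22.2077) (10.4672, 9.1282) (24, 5.1951) (24, 12.7703) (0.331, 34) (0, 34)]  |A|=303.8398
5. ⊥bis P2·P4 via (5.025,21.835): [(2.5228, 19.0552) (10.4672, 9.1282) (24, 5.1951) (24, 12.7703) (8.9867, 26.2363)]  |A|=230.3206
6. ⊥bis P2·P5 via (14.685,24.86): [(2.5228, 19.0552) (10.4672, 9.1282) (24, 5.1951) (24, 12.7703) (8.9867, 26.2363)]  |A|=230.3206
7. ⊥bis P2·P6 via (14.06,22): [(2.5228, 19.0552) (10.4672, 9.1282) (24, 5.1951) (24, 7.5192) (14.621, 21.1827) (8.9867, 26.2363)]  |A|=205.6956
8. ⊥bis P2·P7 via (6.64,14.61): [(2.5228, 19.0552) (5.6011, 15.2087) (21.935, 5.7952) (24, 5.1951) (24, 7.5192) (14.621, 21.1827) (8.9867, 26.2363)]  |A|=178.9402
9. ⊥bis P2·P8 via (11.41,10.655): [(2.5228, 19.0552) (5.6011, 15.2087) (12.7367, 11.0964) (19.9071, 13.4819) (14.621, 21.1827) (8.9867, 26.2363)]  |A|=136.8794
10. canonical 6-gon: [(2.5228, 19.0552) (5.6011, 15.2087) (12.7367, 11.0964) (19.9071, 13.4819) (14.621, 21.1827) (8.9867, 26.2363)]
11. shoelace: 136.8794

Area of P2's cell: 136.8794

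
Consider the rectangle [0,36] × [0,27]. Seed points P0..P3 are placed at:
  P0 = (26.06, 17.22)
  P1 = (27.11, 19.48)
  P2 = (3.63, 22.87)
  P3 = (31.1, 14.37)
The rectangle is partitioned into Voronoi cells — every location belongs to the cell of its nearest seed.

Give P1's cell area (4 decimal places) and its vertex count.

Area of P1's cell: 139.8812 (5 vertices)

1. box [0,36]×[0,27]: [(0, 0) (36, 0) (36, 27) (0, 27)]
2. ⊥bis P1·P0 via (26.585,18.35): [(36, 13.9758) (36, 27) (7.9669, 27)]  |A|=182.5547
3. ⊥bis P1·P2 via (15.37,21.175): [(15.6928, 23.4106) (36, 13.9758) (36, 27) (16.211, 27)]  |A|=167.7588
4. ⊥bis P1·P3 via (29.105,16.925): [(15.6928, 23.4106) (29.3091, 17.0844) (36, 22.3088) (36, 27) (16.211, 27)]  |A|=139.8812
5. canonical 5-gon: [(15.6928, 23.4106) (29.3091, 17.0844) (36, 22.3088) (36, 27) (16.211, 27)]
6. shoelace: 139.8812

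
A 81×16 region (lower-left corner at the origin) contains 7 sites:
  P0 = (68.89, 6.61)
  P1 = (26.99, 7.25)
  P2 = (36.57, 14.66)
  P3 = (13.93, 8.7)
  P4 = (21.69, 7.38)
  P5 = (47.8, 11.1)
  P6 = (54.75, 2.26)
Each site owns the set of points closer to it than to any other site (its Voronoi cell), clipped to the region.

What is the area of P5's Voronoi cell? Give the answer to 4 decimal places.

Area of P5's cell: 191.0504

1. box [0,81]×[0,16]: [(0, 0) (81, 0) (81, 16) (0, 16)]
2. ⊥bis P5·P0 via (58.345,8.855): [(0, 0) (56.4598, 0) (59.8661, 16) (0, 16)]  |A|=930.6076
3. ⊥bis P5·P1 via (37.395,9.175): [(39.0924, 0) (56.4598, 0) (59.8661, 16) (36.1323, 16)]  |A|=328.8094
4. ⊥bis P5·P2 via (42.185,12.88): [(38.7274, 1.9731) (39.0924, 0) (56.4598, 0) (59.8661, 16) (43.1741, 16)]  |A|=279.4224
5. ⊥bis P5·P3 via (30.865,9.9): [(38.7274, 1.9731) (39.0924, 0) (56.4598, 0) (59.8661, 16) (43.1741, 16)]  |A|=279.4224
6. ⊥bis P5·P4 via (34.745,9.24): [(38.7274, 1.9731) (39.0924, 0) (56.4598, 0) (59.8661, 16) (43.1741, 16)]  |A|=279.4224
7. ⊥bis P5·P6 via (51.275,6.68): [(38.7274, 1.9731) (39.0924, 0) (42.7784, 0) (59.2101, 12.9186) (59.8661, 16) (43.1741, 16)]  |A|=191.0504
8. canonical 6-gon: [(38.7274, 1.9731) (39.0924, 0) (42.7784, 0) (59.2101, 12.9186) (59.8661, 16) (43.1741, 16)]
9. shoelace: 191.0504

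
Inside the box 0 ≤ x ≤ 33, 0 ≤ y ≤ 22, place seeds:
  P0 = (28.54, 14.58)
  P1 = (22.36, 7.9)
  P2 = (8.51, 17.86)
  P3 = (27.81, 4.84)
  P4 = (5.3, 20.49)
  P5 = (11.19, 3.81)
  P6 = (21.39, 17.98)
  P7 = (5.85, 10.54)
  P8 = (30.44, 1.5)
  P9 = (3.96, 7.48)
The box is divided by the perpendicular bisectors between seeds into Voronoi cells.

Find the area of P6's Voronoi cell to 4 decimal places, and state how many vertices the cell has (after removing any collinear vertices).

Area of P6's cell: 97.9856 (4 vertices)

1. box [0,33]×[0,22]: [(0, 0) (33, 0) (33, 22) (0, 22)]
2. ⊥bis P6·P0 via (24.965,16.28): [(0, 0) (17.2235, 0) (27.685, 22) (0, 22)]  |A|=493.9931
3. ⊥bis P6·P1 via (21.875,12.94): [(0, 10.835) (23.4488, 13.0914) (27.685, 22) (0, 22)]  |A|=254.2198
4. ⊥bis P6·P2 via (14.95,17.92): [(15.0026, 12.2787) (23.4488, 13.0914) (27.685, 22) (14.912, 22)]  |A|=97.9856
5. ⊥bis P6·P3 via (24.6,11.41): [(15.0026, 12.2787) (23.4488, 13.0914) (27.685, 22) (14.912, 22)]  |A|=97.9856
6. ⊥bis P6·P4 via (13.345,19.235): [(15.0026, 12.2787) (23.4488, 13.0914) (27.685, 22) (14.912, 22)]  |A|=97.9856
7. ⊥bis P6·P5 via (16.29,10.895): [(15.0026, 12.2787) (23.4488, 13.0914) (27.685, 22) (14.912, 22)]  |A|=97.9856
8. ⊥bis P6·P7 via (13.62,14.26): [(15.0026, 12.2787) (23.4488, 13.0914) (27.685, 22) (14.912, 22)]  |A|=97.9856
9. ⊥bis P6·P8 via (25.915,9.74): [(15.0026, 12.2787) (23.4488, 13.0914) (27.685, 22) (14.912, 22)]  |A|=97.9856
10. ⊥bis P6·P9 via (12.675,12.73): [(15.0026, 12.2787) (23.4488, 13.0914) (27.685, 22) (14.912, 22)]  |A|=97.9856
11. canonical 4-gon: [(15.0026, 12.2787) (23.4488, 13.0914) (27.685, 22) (14.912, 22)]
12. shoelace: 97.9856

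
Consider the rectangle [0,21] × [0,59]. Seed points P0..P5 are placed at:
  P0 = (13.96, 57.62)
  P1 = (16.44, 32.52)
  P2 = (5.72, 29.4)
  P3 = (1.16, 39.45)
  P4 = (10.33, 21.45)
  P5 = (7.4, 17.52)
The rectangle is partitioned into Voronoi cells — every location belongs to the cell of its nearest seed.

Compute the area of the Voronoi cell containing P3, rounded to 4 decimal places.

1. box [0,21]×[0,59]: [(0, 0) (21, 0) (21, 59) (0, 59)]
2. ⊥bis P3·P0 via (7.56,48.535): [(0, 53.8607) (0, 0) (21, 0) (21, 39.0671)]  |A|=975.7418
3. ⊥bis P3·P1 via (8.8,35.985): [(12.8134, 44.8342) (0, 53.8607) (0, 16.5818)]  |A|=238.8348
4. ⊥bis P3·P2 via (3.44,34.425): [(9.298, 37.0829) (12.8134, 44.8342) (0, 53.8607) (0, 32.8642)]  |A|=163.1386
5. ⊥bis P3·P4 via (5.745,30.45): [(9.298, 37.0829) (12.8134, 44.8342) (0, 53.8607) (0, 32.8642)]  |A|=163.1386
6. ⊥bis P3·P5 via (4.28,28.485): [(9.298, 37.0829) (12.8134, 44.8342) (0, 53.8607) (0, 32.8642)]  |A|=163.1386
7. canonical 4-gon: [(9.298, 37.0829) (12.8134, 44.8342) (0, 53.8607) (0, 32.8642)]
8. shoelace: 163.1386

Area of P3's cell: 163.1386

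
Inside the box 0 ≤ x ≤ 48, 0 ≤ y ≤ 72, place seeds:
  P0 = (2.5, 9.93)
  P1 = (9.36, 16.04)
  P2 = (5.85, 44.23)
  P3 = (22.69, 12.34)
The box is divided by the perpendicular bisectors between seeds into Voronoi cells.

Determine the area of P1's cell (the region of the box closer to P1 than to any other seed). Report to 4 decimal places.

Area of P1's cell: 337.9861

1. box [0,48]×[0,72]: [(0, 0) (48, 0) (48, 72) (0, 72)]
2. ⊥bis P1·P0 via (5.93,12.985): [(0, 19.6429) (17.4954, 0) (48, 0) (48, 72) (0, 72)]  |A|=3284.1702
3. ⊥bis P1·P2 via (7.605,30.135): [(0, 29.1881) (0, 19.6429) (17.4954, 0) (48, 0) (48, 35.1647)]  |A|=1372.6363
4. ⊥bis P1·P3 via (16.025,14.19): [(20.9107, 31.7917) (0, 29.1881) (0, 19.6429) (13.3715, 4.6301)]  |A|=337.9861
5. canonical 4-gon: [(20.9107, 31.7917) (0, 29.1881) (0, 19.6429) (13.3715, 4.6301)]
6. shoelace: 337.9861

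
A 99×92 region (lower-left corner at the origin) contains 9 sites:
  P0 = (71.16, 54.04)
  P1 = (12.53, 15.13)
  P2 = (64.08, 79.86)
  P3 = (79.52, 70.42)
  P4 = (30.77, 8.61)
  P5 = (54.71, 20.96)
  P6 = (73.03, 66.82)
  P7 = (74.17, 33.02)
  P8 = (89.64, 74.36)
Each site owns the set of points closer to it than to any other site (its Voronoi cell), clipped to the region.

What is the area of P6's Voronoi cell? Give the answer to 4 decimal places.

Area of P6's cell: 215.9114

1. box [0,99]×[0,92]: [(0, 0) (99, 0) (99, 92) (0, 92)]
2. ⊥bis P6·P0 via (72.095,60.43): [(0, 70.9791) (99, 56.4932) (99, 92) (0, 92)]  |A|=2798.1207
3. ⊥bis P6·P1 via (42.78,40.975): [(0, 91.0464) (19.5947, 68.112) (99, 56.4932) (99, 92) (0, 92)]  |A|=2601.5145
4. ⊥bis P6·P2 via (68.555,73.34): [(53.6728, 63.1256) (99, 56.4932) (99, 92) (95.7423, 92)]  |A|=851.7445
5. ⊥bis P6·P3 via (76.275,68.62): [(72.25, 75.8761) (53.6728, 63.1256) (81.5885, 59.0409)]  |A|=215.9114
6. ⊥bis P6·P4 via (51.9,37.715): [(72.25, 75.8761) (53.6728, 63.1256) (81.5885, 59.0409)]  |A|=215.9114
7. ⊥bis P6·P5 via (63.87,43.89): [(72.25, 75.8761) (53.6728, 63.1256) (81.5885, 59.0409)]  |A|=215.9114
8. ⊥bis P6·P7 via (73.6,49.92): [(72.25, 75.8761) (53.6728, 63.1256) (81.5885, 59.0409)]  |A|=215.9114
9. ⊥bis P6·P8 via (81.335,70.59): [(72.25, 75.8761) (53.6728, 63.1256) (81.5885, 59.0409)]  |A|=215.9114
10. canonical 3-gon: [(72.25, 75.8761) (53.6728, 63.1256) (81.5885, 59.0409)]
11. shoelace: 215.9114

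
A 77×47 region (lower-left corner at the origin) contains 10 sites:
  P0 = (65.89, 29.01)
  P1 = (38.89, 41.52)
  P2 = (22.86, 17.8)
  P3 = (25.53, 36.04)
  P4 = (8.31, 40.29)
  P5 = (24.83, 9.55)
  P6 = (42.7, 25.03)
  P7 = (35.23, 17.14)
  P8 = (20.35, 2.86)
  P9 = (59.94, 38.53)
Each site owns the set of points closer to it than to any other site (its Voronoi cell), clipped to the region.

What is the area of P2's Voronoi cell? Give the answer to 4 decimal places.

Area of P2's cell: 365.0508

1. box [0,77]×[0,47]: [(0, 0) (77, 0) (77, 47) (0, 47)]
2. ⊥bis P2·P0 via (44.375,23.405): [(0, 0) (50.4724, 0) (38.2281, 47) (0, 47)]  |A|=2084.4618
3. ⊥bis P2·P1 via (30.875,29.66): [(0, 0) (50.4724, 0) (45.2819, 19.9238) (5.2166, 47) (0, 47)]  |A|=1637.5478
4. ⊥bis P2·P3 via (24.195,26.92): [(0, 30.4617) (0, 0) (50.4724, 0) (45.2819, 19.9238) (37.8975, 24.9142)]  |A|=1266.5621
5. ⊥bis P2·P4 via (15.585,29.045): [(14.4951, 28.3399) (0, 18.9622) (0, 0) (50.4724, 0) (45.2819, 19.9238) (37.8975, 24.9142)]  |A|=1183.2191
6. ⊥bis P2·P5 via (23.845,13.675): [(14.4951, 28.3399) (0, 18.9622) (0, 7.9811) (45.559, 18.86) (45.2819, 19.9238) (37.8975, 24.9142)]  |A|=525.4577
7. ⊥bis P2·P6 via (32.78,21.415): [(31.1446, 25.9027) (14.4951, 28.3399) (0, 18.9622) (0, 7.9811) (34.6595, 16.2574)]  |A|=448.4281
8. ⊥bis P2·P7 via (29.045,17.47): [(29.5077, 26.1423) (14.4951, 28.3399) (0, 18.9622) (0, 7.9811) (28.907, 14.8837)]  |A|=408.985
9. ⊥bis P2·P8 via (21.605,10.33): [(29.5077, 26.1423) (14.4951, 28.3399) (0, 18.9622) (0, 13.9598) (14.697, 11.4906) (28.907, 14.8837)]  |A|=365.0508
10. ⊥bis P2·P9 via (41.4,28.165): [(29.5077, 26.1423) (14.4951, 28.3399) (0, 18.9622) (0, 13.9598) (14.697, 11.4906) (28.907, 14.8837)]  |A|=365.0508
11. canonical 6-gon: [(29.5077, 26.1423) (14.4951, 28.3399) (0, 18.9622) (0, 13.9598) (14.697, 11.4906) (28.907, 14.8837)]
12. shoelace: 365.0508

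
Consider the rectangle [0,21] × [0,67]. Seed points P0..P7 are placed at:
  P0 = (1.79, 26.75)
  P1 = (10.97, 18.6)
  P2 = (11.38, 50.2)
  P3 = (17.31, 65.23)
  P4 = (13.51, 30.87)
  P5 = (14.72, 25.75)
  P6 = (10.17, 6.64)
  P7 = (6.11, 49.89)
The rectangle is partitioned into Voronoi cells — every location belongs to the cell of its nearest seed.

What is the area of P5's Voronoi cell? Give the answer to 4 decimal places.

Area of P5's cell: 91.7346

1. box [0,21]×[0,67]: [(0, 0) (21, 0) (21, 67) (0, 67)]
2. ⊥bis P5·P0 via (8.255,26.25): [(6.2248, 0) (21, 0) (21, 67) (11.4066, 67)]  |A|=816.3473
3. ⊥bis P5·P1 via (12.845,22.175): [(8.1311, 24.6474) (21, 17.8979) (21, 67) (11.4066, 67)]  |A|=519.0994
4. ⊥bis P5·P2 via (13.05,37.975): [(9.1203, 37.4382) (8.1311, 24.6474) (21, 17.8979) (21, 39.061)]  |A|=211.3465
5. ⊥bis P5·P3 via (16.015,45.49): [(9.1203, 37.4382) (8.1311, 24.6474) (21, 17.8979) (21, 39.061)]  |A|=211.3465
6. ⊥bis P5·P4 via (14.115,28.31): [(8.3082, 26.9377) (8.1311, 24.6474) (21, 17.8979) (21, 29.9371)]  |A|=91.7346
7. ⊥bis P5·P6 via (12.445,16.195): [(8.3082, 26.9377) (8.1311, 24.6474) (21, 17.8979) (21, 29.9371)]  |A|=91.7346
8. ⊥bis P5·P7 via (10.415,37.82): [(8.3082, 26.9377) (8.1311, 24.6474) (21, 17.8979) (21, 29.9371)]  |A|=91.7346
9. canonical 4-gon: [(8.3082, 26.9377) (8.1311, 24.6474) (21, 17.8979) (21, 29.9371)]
10. shoelace: 91.7346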